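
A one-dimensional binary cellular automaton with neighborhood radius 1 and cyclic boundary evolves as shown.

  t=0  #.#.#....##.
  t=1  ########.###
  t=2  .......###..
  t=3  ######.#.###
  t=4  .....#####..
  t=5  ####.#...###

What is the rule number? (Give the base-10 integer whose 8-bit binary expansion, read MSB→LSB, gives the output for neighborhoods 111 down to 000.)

125

  [7] ### => .  t=1,i=0
  [6] ##. => #  t=0,i=10
  [5] #.# => #  t=0,i=1
  [4] #.. => #  t=0,i=5
  [3] .## => #  t=0,i=9
  [2] .#. => #  t=0,i=0
  [1] ..# => .  t=0,i=8
  [0] ... => #  t=0,i=6
  bits 01111101 = 125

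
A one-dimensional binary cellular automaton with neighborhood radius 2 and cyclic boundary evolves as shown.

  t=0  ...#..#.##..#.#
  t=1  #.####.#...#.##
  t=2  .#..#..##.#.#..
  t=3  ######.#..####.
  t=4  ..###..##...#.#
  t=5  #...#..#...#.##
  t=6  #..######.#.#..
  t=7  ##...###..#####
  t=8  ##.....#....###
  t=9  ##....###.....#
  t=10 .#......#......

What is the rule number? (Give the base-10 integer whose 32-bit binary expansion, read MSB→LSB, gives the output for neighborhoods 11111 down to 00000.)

3627290452

  #####|#  b31=1 t=3,i=2
  ####.|#  b30=1 t=1,i=4
  ###.#|.  b29=0 t=1,i=0
  ###..|#  b28=1 t=4,i=4
  ##.##|#  b27=1 t=1,i=1
  ##.#.|.  b26=0 t=1,i=6
  ##..#|.  b25=0 t=0,i=10
  ##...|.  b24=0 t=4,i=9
  #.###|.  b23=0 t=1,i=2
  #.##.|.  b22=0 t=0,i=8
  #.#.#|#  b21=1 t=2,i=10
  #.#..|#  b20=1 t=0,i=14
  #..##|.  b19=0 t=2,i=6
  #..#.|#  b18=1 t=0,i=5
  #...#|.  b17=0 t=0,i=1
  #....|.  b16=0 t=8,i=3
  .####|.  b15=0 t=1,i=3
  .###.|.  b14=0 t=1,i=14
  .##.#|.  b13=0 t=2,i=8
  .##..|.  b12=0 t=0,i=9
  .#.##|#  b11=1 t=0,i=7
  .#.#.|#  b10=1 t=0,i=13
  .#..#|#  b9=1 t=0,i=4
  .#...|#  b8=1 t=0,i=0
  ..###|.  b7=0 t=3,i=10
  ..##.|#  b6=1 t=2,i=7
  ..#.#|.  b5=0 t=0,i=6
  ..#..|#  b4=1 t=0,i=3
  ...##|.  b3=0 t=7,i=4
  ...#.|#  b2=1 t=0,i=2
  ....#|.  b1=0 t=8,i=5
  .....|.  b0=0 t=8,i=4
  bits 11011000001101000000111101010100 = 3627290452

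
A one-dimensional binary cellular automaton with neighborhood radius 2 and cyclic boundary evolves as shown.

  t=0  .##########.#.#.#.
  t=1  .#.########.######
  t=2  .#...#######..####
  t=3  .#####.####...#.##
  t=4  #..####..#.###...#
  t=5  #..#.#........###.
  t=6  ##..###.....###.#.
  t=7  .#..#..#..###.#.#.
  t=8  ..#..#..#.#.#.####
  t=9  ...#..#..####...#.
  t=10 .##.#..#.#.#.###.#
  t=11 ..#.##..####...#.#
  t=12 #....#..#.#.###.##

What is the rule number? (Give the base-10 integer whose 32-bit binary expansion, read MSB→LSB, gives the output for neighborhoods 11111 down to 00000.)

3912382350

  ##### -> #   bit 31 = 1  t=0,i=3
  ####. -> #   bit 30 = 1  t=0,i=9
  ###.# -> #   bit 29 = 1  t=0,i=10
  ###.. -> .   bit 28 = 0  t=2,i=11
  ##.## -> #   bit 27 = 1  t=1,i=11
  ##.#. -> .   bit 26 = 0  t=0,i=11
  ##..# -> .   bit 25 = 0  t=2,i=12
  ##... -> #   bit 24 = 1  t=3,i=11
  #.### -> .   bit 23 = 0  t=1,i=3
  #.##. -> .   bit 22 = 0  t=3,i=16
  #.#.# -> #   bit 21 = 1  t=0,i=12
  #.#.. -> #   bit 20 = 1  t=0,i=16
  #..## -> .   bit 19 = 0  t=0,i=0
  #..#. -> .   bit 18 = 0  t=4,i=8
  #...# -> #   bit 17 = 1  t=2,i=3
  #.... -> .   bit 16 = 0  t=5,i=7
  .#### -> .   bit 15 = 0  t=0,i=2
  .###. -> .   bit 14 = 0  t=4,i=12
  .##.# -> #   bit 13 = 1  t=3,i=17
  .##.. -> #   bit 12 = 1  t=4,i=0
  .#.## -> .   bit 11 = 0  t=1,i=2
  .#.#. -> #   bit 10 = 1  t=0,i=13
  .#..# -> #   bit 9 = 1  t=0,i=17
  .#... -> #   bit 8 = 1  t=2,i=2
  ..### -> #   bit 7 = 1  t=0,i=1
  ..##. -> .   bit 6 = 0  t=4,i=17
  ..#.# -> .   bit 5 = 0  t=3,i=14
  ..#.. -> .   bit 4 = 0  t=7,i=1
  ...## -> #   bit 3 = 1  t=2,i=4
  ...#. -> #   bit 2 = 1  t=3,i=13
  ....# -> #   bit 1 = 1  t=5,i=12
  ..... -> .   bit 0 = 0  t=5,i=8
  bits 11101001001100100011011110001110 = 3912382350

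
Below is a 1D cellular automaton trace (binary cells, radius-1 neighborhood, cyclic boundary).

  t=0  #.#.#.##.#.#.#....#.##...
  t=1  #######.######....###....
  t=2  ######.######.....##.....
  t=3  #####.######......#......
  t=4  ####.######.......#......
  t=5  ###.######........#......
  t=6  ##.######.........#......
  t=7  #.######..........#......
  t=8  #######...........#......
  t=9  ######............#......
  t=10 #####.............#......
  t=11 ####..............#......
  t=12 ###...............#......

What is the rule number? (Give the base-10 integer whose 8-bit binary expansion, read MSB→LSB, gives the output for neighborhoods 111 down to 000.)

  [7] ### => #  t=1,i=1
  [6] ##. => .  t=0,i=7
  [5] #.# => #  t=0,i=1
  [4] #.. => .  t=0,i=14
  [3] .## => #  t=0,i=6
  [2] .#. => #  t=0,i=0
  [1] ..# => .  t=0,i=17
  [0] ... => .  t=0,i=15
  bits 10101100 = 172

172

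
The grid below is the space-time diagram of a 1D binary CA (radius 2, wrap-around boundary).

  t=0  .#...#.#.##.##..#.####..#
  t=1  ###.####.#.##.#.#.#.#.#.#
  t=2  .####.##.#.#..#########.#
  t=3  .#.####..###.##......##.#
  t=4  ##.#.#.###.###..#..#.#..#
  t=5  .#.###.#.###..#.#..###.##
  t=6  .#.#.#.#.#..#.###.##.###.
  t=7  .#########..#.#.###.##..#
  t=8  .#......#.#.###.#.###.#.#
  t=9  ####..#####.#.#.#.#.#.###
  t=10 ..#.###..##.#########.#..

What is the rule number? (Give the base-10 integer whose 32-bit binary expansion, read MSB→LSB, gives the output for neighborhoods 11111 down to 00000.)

  #####|.  b31=0 t=2,i=16
  ####.|#  b30=1 t=0,i=20
  ###.#|#  b29=1 t=1,i=2
  ###..|.  b28=0 t=0,i=21
  ##.##|#  b27=1 t=0,i=11
  ##.#.|.  b26=0 t=1,i=8
  ##..#|#  b25=1 t=0,i=14
  ##...|.  b24=0 t=3,i=15
  #.###|#  b23=1 t=0,i=18
  #.##.|#  b22=1 t=0,i=9
  #.#.#|#  b21=1 t=0,i=7
  #.#..|#  b20=1 t=0,i=1
  #..##|#  b19=1 t=2,i=13
  #..#.|.  b18=0 t=0,i=15
  #...#|.  b17=0 t=0,i=3
  #....|#  b16=1 t=3,i=16
  .####|.  b15=0 t=0,i=19
  .###.|.  b14=0 t=3,i=10
  .##.#|.  b13=0 t=0,i=10
  .##..|.  b12=0 t=0,i=13
  .#.##|.  b11=0 t=0,i=8
  .#.#.|#  b10=1 t=0,i=0
  .#..#|.  b9=0 t=2,i=12
  .#...|#  b8=1 t=0,i=2
  ..###|#  b7=1 t=2,i=14
  ..##.|#  b6=1 t=3,i=21
  ..#.#|#  b5=1 t=0,i=5
  ..#..|#  b4=1 t=4,i=16
  ...##|.  b3=0 t=3,i=20
  ...#.|#  b2=1 t=0,i=4
  ....#|#  b1=1 t=3,i=19
  .....|.  b0=0 t=3,i=17
  bits 01101010111110010000010111110110 = 1794704886

1794704886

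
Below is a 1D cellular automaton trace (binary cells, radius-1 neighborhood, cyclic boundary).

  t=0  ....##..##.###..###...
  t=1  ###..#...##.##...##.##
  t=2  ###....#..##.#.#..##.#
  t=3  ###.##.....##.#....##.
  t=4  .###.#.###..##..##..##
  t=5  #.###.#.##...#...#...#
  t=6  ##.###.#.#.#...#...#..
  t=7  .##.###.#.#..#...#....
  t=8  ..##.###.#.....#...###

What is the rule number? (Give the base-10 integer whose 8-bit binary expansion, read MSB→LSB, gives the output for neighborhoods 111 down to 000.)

225

  [7] ### => #  t=0,i=12
  [6] ##. => #  t=0,i=5
  [5] #.# => #  t=0,i=10
  [4] #.. => .  t=0,i=6
  [3] .## => .  t=0,i=4
  [2] .#. => .  t=1,i=5
  [1] ..# => .  t=0,i=3
  [0] ... => #  t=0,i=0
  bits 11100001 = 225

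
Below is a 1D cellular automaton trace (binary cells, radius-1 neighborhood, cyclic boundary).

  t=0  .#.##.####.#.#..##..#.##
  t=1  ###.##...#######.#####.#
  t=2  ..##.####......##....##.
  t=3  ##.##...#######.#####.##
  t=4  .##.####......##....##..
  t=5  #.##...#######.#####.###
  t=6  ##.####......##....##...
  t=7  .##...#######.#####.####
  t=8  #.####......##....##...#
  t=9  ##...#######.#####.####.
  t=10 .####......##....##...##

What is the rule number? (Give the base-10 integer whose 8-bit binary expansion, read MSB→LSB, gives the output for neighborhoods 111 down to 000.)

119

  ### -> .   bit 7 = 0  t=0,i=7
  ##. -> #   bit 6 = 1  t=0,i=4
  #.# -> #   bit 5 = 1  t=0,i=0
  #.. -> #   bit 4 = 1  t=0,i=14
  .## -> .   bit 3 = 0  t=0,i=3
  .#. -> #   bit 2 = 1  t=0,i=1
  ..# -> #   bit 1 = 1  t=0,i=15
  ... -> #   bit 0 = 1  t=1,i=7
  bits 01110111 = 119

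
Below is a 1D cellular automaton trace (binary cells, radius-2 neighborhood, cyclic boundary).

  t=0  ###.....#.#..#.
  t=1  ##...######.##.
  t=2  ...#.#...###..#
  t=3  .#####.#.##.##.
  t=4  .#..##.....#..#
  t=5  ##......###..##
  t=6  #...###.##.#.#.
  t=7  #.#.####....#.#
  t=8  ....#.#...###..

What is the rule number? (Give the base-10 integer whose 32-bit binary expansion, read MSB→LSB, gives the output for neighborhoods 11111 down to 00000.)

1788232871

  #####|.  b31=0 t=1,i=7
  ####.|#  b30=1 t=1,i=9
  ###.#|#  b29=1 t=1,i=10
  ###..|.  b28=0 t=0,i=2
  ##.##|#  b27=1 t=1,i=11
  ##.#.|.  b26=0 t=3,i=6
  ##..#|#  b25=1 t=2,i=12
  ##...|.  b24=0 t=0,i=3
  #.###|#  b23=1 t=0,i=0
  #.##.|.  b22=0 t=1,i=0
  #.#.#|.  b21=0 t=3,i=7
  #.#..|#  b20=1 t=0,i=10
  #..##|.  b19=0 t=3,i=0
  #..#.|#  b18=1 t=0,i=12
  #...#|#  b17=1 t=1,i=3
  #....|.  b16=0 t=0,i=4
  .####|.  b15=0 t=1,i=6
  .###.|#  b14=1 t=0,i=1
  .##.#|.  b13=0 t=1,i=13
  .##..|.  b12=0 t=1,i=1
  .#.##|.  b11=0 t=0,i=14
  .#.#.|#  b10=1 t=0,i=9
  .#..#|.  b9=0 t=0,i=11
  .#...|.  b8=0 t=2,i=0
  ..###|#  b7=1 t=1,i=5
  ..##.|.  b6=0 t=4,i=4
  ..#.#|#  b5=1 t=0,i=8
  ..#..|.  b4=0 t=2,i=14
  ...##|.  b3=0 t=1,i=4
  ...#.|#  b2=1 t=0,i=7
  ....#|#  b1=1 t=0,i=6
  .....|#  b0=1 t=0,i=5
  bits 01101010100101100100010010100111 = 1788232871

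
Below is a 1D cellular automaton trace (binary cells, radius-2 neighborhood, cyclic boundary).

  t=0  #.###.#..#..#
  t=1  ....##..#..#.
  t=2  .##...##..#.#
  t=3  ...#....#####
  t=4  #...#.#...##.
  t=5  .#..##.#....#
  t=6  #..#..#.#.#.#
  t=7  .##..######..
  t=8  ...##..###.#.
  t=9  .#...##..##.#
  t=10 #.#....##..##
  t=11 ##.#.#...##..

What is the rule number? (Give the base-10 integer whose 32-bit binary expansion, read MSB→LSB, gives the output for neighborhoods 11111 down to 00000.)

3878421795

  ##### -> #   bit 31 = 1  t=3,i=10
  ####. -> #   bit 30 = 1  t=3,i=11
  ###.# -> #   bit 29 = 1  t=0,i=4
  ###.. -> .   bit 28 = 0  t=3,i=12
  ##.## -> .   bit 27 = 0  t=0,i=1
  ##.#. -> #   bit 26 = 1  t=0,i=5
  ##..# -> #   bit 25 = 1  t=1,i=6
  ##... -> #   bit 24 = 1  t=2,i=3
  #.### -> .   bit 23 = 0  t=0,i=2
  #.##. -> .   bit 22 = 0  t=2,i=1
  #.#.# -> #   bit 21 = 1  t=2,i=12
  #.#.. -> .   bit 20 = 0  t=0,i=6
  #..## -> #   bit 19 = 1  t=0,i=11
  #..#. -> #   bit 18 = 1  t=0,i=8
  #...# -> .   bit 17 = 0  t=2,i=4
  #.... -> .   bit 16 = 0  t=1,i=0
  .#### -> .   bit 15 = 0  t=3,i=9
  .###. -> .   bit 14 = 0  t=0,i=3
  .##.# -> .   bit 13 = 0  t=0,i=0
  .##.. -> .   bit 12 = 0  t=1,i=5
  .#.## -> .   bit 11 = 0  t=2,i=0
  .#.#. -> #   bit 10 = 1  t=2,i=11
  .#..# -> .   bit 9 = 0  t=0,i=7
  .#... -> #   bit 8 = 1  t=1,i=12
  ..### -> .   bit 7 = 0  t=3,i=8
  ..##. -> .   bit 6 = 0  t=0,i=12
  ..#.# -> #   bit 5 = 1  t=2,i=10
  ..#.. -> .   bit 4 = 0  t=0,i=9
  ...## -> .   bit 3 = 0  t=1,i=3
  ...#. -> .   bit 2 = 0  t=3,i=2
  ....# -> #   bit 1 = 1  t=1,i=2
  ..... -> #   bit 0 = 1  t=1,i=1
  bits 11100111001011000000010100100011 = 3878421795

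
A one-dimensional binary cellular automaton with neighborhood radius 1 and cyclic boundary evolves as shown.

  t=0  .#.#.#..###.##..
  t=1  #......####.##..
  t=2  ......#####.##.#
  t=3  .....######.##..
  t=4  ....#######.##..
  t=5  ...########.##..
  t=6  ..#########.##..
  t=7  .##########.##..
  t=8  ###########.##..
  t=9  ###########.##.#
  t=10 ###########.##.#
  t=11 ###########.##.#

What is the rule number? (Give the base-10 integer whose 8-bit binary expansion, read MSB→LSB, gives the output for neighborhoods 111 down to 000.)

202

  [7] ### => #  t=0,i=9
  [6] ##. => #  t=0,i=10
  [5] #.# => .  t=0,i=2
  [4] #.. => .  t=0,i=6
  [3] .## => #  t=0,i=8
  [2] .#. => .  t=0,i=1
  [1] ..# => #  t=0,i=0
  [0] ... => .  t=0,i=15
  bits 11001010 = 202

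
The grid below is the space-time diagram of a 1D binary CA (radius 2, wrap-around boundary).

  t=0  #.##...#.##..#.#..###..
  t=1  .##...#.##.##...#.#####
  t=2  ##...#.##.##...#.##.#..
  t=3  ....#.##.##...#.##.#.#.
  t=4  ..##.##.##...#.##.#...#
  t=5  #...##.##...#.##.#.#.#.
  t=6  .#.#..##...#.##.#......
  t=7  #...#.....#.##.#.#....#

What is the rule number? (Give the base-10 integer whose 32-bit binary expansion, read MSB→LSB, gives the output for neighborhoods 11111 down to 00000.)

2663664526

  [31] ##### => #  t=1,i=20
  [30] ####. => .  t=1,i=21
  [29] ###.# => .  t=1,i=22
  [28] ###.. => #  t=0,i=20
  [27] ##.## => #  t=1,i=0
  [26] ##.#. => #  t=2,i=19
  [25] ##..# => #  t=0,i=11
  [24] ##... => .  t=0,i=4
  [23] #.### => #  t=1,i=18
  [22] #.##. => #  t=0,i=2
  [21] #.#.# => .  t=3,i=19
  [20] #.#.. => .  t=0,i=15
  [19] #..## => .  t=0,i=17
  [18] #..#. => #  t=0,i=12
  [17] #...# => .  t=0,i=5
  [16] #.... => .  t=3,i=0
  [15] .#### => .  t=1,i=19
  [14] .###. => #  t=0,i=19
  [13] .##.# => .  t=1,i=9
  [12] .##.. => .  t=0,i=3
  [11] .#.## => #  t=0,i=1
  [10] .#.#. => .  t=0,i=14
  [9] .#..# => #  t=0,i=16
  [8] .#... => #  t=3,i=22
  [7] ..### => #  t=0,i=18
  [6] ..##. => .  t=2,i=0
  [5] ..#.# => .  t=0,i=0
  [4] ..#.. => .  t=4,i=22
  [3] ...## => #  t=5,i=3
  [2] ...#. => #  t=0,i=6
  [1] ....# => #  t=3,i=2
  [0] ..... => .  t=3,i=1
  bits 10011110110001000100101110001110 = 2663664526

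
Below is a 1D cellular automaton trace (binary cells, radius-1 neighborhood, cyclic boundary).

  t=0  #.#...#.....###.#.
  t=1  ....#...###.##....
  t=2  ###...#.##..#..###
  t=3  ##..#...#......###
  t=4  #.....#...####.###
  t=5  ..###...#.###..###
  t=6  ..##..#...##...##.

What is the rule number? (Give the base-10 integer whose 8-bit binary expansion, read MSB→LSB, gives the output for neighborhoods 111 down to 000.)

137

  [7] ### => #  t=0,i=13
  [6] ##. => .  t=0,i=14
  [5] #.# => .  t=0,i=1
  [4] #.. => .  t=0,i=3
  [3] .## => #  t=0,i=12
  [2] .#. => .  t=0,i=0
  [1] ..# => .  t=0,i=5
  [0] ... => #  t=0,i=4
  bits 10001001 = 137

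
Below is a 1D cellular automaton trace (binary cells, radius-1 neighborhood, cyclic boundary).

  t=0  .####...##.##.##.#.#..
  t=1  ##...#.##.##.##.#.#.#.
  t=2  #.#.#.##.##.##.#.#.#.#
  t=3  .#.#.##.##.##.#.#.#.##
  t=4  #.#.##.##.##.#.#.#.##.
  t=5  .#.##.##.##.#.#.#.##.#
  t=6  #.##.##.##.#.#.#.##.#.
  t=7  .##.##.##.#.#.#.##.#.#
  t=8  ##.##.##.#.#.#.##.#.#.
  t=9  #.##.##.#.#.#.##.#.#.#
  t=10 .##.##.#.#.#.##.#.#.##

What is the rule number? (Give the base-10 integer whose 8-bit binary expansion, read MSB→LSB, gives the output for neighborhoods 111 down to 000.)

58

  ### -> .   bit 7 = 0  t=0,i=2
  ##. -> .   bit 6 = 0  t=0,i=4
  #.# -> #   bit 5 = 1  t=0,i=10
  #.. -> #   bit 4 = 1  t=0,i=5
  .## -> #   bit 3 = 1  t=0,i=1
  .#. -> .   bit 2 = 0  t=0,i=17
  ..# -> #   bit 1 = 1  t=0,i=0
  ... -> .   bit 0 = 0  t=0,i=6
  bits 00111010 = 58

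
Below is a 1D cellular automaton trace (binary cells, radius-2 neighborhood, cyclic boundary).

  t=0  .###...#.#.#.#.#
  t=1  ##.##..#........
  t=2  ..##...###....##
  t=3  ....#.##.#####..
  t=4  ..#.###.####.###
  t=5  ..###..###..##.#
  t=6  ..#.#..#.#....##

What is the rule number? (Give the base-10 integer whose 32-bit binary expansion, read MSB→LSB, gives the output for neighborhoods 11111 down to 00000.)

  [31] ##### => #  t=3,i=11
  [30] ####. => .  t=3,i=12
  [29] ###.# => .  t=4,i=6
  [28] ###.. => #  t=0,i=3
  [27] ##.## => #  t=1,i=2
  [26] ##.#. => #  t=5,i=14
  [25] ##..# => .  t=1,i=5
  [24] ##... => #  t=0,i=4
  [23] #.### => #  t=0,i=1
  [22] #.##. => #  t=1,i=3
  [21] #.#.# => .  t=0,i=9
  [20] #.#.. => #  t=5,i=15
  [19] #..## => .  t=2,i=1
  [18] #..#. => .  t=1,i=6
  [17] #...# => .  t=0,i=5
  [16] #.... => #  t=1,i=9
  [15] .#### => #  t=3,i=10
  [14] .###. => .  t=0,i=2
  [13] .##.# => .  t=1,i=1
  [12] .##.. => .  t=1,i=4
  [11] .#.## => #  t=0,i=0
  [10] .#.#. => .  t=0,i=8
  [9] .#..# => .  t=5,i=0
  [8] .#... => #  t=1,i=8
  [7] ..### => #  t=2,i=7
  [6] ..##. => .  t=1,i=0
  [5] ..#.# => #  t=0,i=7
  [4] ..#.. => #  t=1,i=7
  [3] ...## => #  t=1,i=15
  [2] ...#. => .  t=0,i=6
  [1] ....# => #  t=1,i=14
  [0] ..... => .  t=1,i=10
  bits 10011101110100011000100110111010 = 2647755194

2647755194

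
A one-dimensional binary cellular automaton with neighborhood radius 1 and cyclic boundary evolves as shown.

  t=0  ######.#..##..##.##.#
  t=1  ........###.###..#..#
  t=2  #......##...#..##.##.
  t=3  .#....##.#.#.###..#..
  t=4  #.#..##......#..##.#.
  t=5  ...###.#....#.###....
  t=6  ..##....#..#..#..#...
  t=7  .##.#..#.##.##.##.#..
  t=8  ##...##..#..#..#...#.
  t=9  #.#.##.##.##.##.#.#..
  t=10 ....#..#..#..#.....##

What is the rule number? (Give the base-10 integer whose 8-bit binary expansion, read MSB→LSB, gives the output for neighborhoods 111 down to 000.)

  [7] ### => .  t=0,i=0
  [6] ##. => .  t=0,i=5
  [5] #.# => .  t=0,i=6
  [4] #.. => #  t=0,i=8
  [3] .## => #  t=0,i=10
  [2] .#. => .  t=0,i=7
  [1] ..# => #  t=0,i=9
  [0] ... => .  t=1,i=1
  bits 00011010 = 26

26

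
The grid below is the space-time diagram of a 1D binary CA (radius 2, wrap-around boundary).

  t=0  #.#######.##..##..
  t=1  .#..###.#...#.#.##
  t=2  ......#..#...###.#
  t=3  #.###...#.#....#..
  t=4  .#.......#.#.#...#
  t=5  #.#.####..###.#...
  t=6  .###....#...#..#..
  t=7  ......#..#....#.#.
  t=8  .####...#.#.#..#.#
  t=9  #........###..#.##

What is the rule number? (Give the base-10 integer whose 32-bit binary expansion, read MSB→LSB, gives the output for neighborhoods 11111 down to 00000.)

  ##### -> #   bit 31 = 1  t=0,i=4
  ####. -> .   bit 30 = 0  t=0,i=7
  ###.# -> #   bit 29 = 1  t=0,i=8
  ###.. -> .   bit 28 = 0  t=3,i=4
  ##.## -> .   bit 27 = 0  t=0,i=9
  ##.#. -> .   bit 26 = 0  t=1,i=0
  ##..# -> #   bit 25 = 1  t=0,i=12
  ##... -> .   bit 24 = 0  t=3,i=5
  #.### -> .   bit 23 = 0  t=0,i=2
  #.##. -> .   bit 22 = 0  t=0,i=10
  #.#.# -> #   bit 21 = 1  t=1,i=14
  #.#.. -> .   bit 20 = 0  t=1,i=1
  #..## -> .   bit 19 = 0  t=0,i=13
  #..#. -> #   bit 18 = 1  t=0,i=17
  #...# -> .   bit 17 = 0  t=1,i=10
  #.... -> .   bit 16 = 0  t=2,i=1
  .#### -> .   bit 15 = 0  t=0,i=3
  .###. -> .   bit 14 = 0  t=1,i=5
  .##.# -> #   bit 13 = 1  t=1,i=17
  .##.. -> .   bit 12 = 0  t=0,i=11
  .#.## -> #   bit 11 = 1  t=0,i=1
  .#.#. -> #   bit 10 = 1  t=1,i=13
  .#..# -> .   bit 9 = 0  t=1,i=2
  .#... -> #   bit 8 = 1  t=1,i=9
  ..### -> .   bit 7 = 0  t=1,i=4
  ..##. -> #   bit 6 = 1  t=0,i=14
  ..#.# -> .   bit 5 = 0  t=0,i=0
  ..#.. -> .   bit 4 = 0  t=2,i=6
  ...## -> .   bit 3 = 0  t=2,i=12
  ...#. -> .   bit 2 = 0  t=1,i=11
  ....# -> #   bit 1 = 1  t=2,i=4
  ..... -> #   bit 0 = 1  t=2,i=2
  bits 10100010001001000010110101000011 = 2720279875

2720279875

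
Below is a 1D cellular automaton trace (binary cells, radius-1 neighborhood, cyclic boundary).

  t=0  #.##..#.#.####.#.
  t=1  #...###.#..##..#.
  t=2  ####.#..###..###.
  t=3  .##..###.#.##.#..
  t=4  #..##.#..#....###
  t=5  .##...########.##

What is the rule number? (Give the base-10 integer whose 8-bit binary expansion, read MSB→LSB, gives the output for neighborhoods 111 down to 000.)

151

  ### -> #   bit 7 = 1  t=0,i=11
  ##. -> .   bit 6 = 0  t=0,i=3
  #.# -> .   bit 5 = 0  t=0,i=1
  #.. -> #   bit 4 = 1  t=0,i=4
  .## -> .   bit 3 = 0  t=0,i=2
  .#. -> #   bit 2 = 1  t=0,i=0
  ..# -> #   bit 1 = 1  t=0,i=5
  ... -> #   bit 0 = 1  t=1,i=2
  bits 10010111 = 151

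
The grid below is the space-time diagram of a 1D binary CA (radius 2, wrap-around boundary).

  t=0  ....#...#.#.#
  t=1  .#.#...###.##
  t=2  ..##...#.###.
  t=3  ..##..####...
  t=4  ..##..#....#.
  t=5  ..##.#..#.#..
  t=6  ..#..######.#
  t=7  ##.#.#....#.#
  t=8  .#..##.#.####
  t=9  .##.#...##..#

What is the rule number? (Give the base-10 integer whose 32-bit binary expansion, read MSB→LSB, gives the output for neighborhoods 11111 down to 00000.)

  #####|.  b31=0 t=6,i=7
  ####.|.  b30=0 t=3,i=8
  ###.#|#  b29=1 t=1,i=9
  ###..|.  b28=0 t=2,i=11
  ##.##|#  b27=1 t=1,i=10
  ##.#.|.  b26=0 t=1,i=0
  ##..#|.  b25=0 t=3,i=4
  ##...|.  b24=0 t=2,i=4
  #.###|#  b23=1 t=2,i=9
  #.##.|#  b22=1 t=1,i=11
  #.#.#|.  b21=0 t=0,i=10
  #.#..|#  b20=1 t=0,i=12
  #..##|.  b19=0 t=3,i=5
  #..#.|#  b18=1 t=4,i=5
  #...#|.  b17=0 t=0,i=6
  #....|#  b16=1 t=0,i=1
  .####|.  b15=0 t=3,i=7
  .###.|.  b14=0 t=1,i=8
  .##.#|.  b13=0 t=1,i=12
  .##..|#  b12=1 t=2,i=3
  .#.##|#  b11=1 t=2,i=8
  .#.#.|#  b10=1 t=0,i=9
  .#..#|#  b9=1 t=5,i=6
  .#...|.  b8=0 t=0,i=0
  ..###|#  b7=1 t=1,i=7
  ..##.|#  b6=1 t=2,i=2
  ..#.#|#  b5=1 t=0,i=8
  ..#..|.  b4=0 t=0,i=4
  ...##|.  b3=0 t=1,i=6
  ...#.|#  b2=1 t=0,i=3
  ....#|.  b1=0 t=0,i=2
  .....|.  b0=0 t=3,i=12
  bits 00101000110101010001111011100100 = 685055716

685055716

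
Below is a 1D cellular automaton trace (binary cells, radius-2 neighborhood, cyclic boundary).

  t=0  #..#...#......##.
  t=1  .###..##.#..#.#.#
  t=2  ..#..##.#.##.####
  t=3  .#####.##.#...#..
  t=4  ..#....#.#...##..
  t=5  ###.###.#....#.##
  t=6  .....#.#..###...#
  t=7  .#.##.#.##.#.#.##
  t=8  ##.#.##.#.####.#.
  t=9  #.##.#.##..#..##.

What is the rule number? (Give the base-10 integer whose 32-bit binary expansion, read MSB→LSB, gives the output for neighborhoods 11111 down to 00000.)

  #####|.  b31=0 t=3,i=3
  ####.|.  b30=0 t=2,i=15
  ###.#|.  b29=0 t=3,i=5
  ###..|.  b28=0 t=1,i=3
  ##.##|.  b27=0 t=2,i=12
  ##.#.|#  b26=1 t=0,i=16
  ##..#|.  b25=0 t=1,i=4
  ##...|#  b24=1 t=4,i=15
  #.###|.  b23=0 t=1,i=1
  #.##.|#  b22=1 t=2,i=10
  #.#.#|#  b21=1 t=1,i=14
  #.#..|.  b20=0 t=0,i=0
  #..##|#  b19=1 t=1,i=5
  #..#.|#  b18=1 t=0,i=2
  #...#|.  b17=0 t=0,i=5
  #....|#  b16=1 t=0,i=9
  .####|#  b15=1 t=2,i=14
  .###.|#  b14=1 t=1,i=2
  .##.#|.  b13=0 t=0,i=15
  .##..|.  b12=0 t=4,i=14
  .#.##|.  b11=0 t=1,i=0
  .#.#.|#  b10=1 t=1,i=13
  .#..#|#  b9=1 t=0,i=1
  .#...|.  b8=0 t=0,i=4
  ..###|.  b7=0 t=3,i=1
  ..##.|#  b6=1 t=0,i=14
  ..#.#|.  b5=0 t=1,i=12
  ..#..|#  b4=1 t=0,i=3
  ...##|.  b3=0 t=0,i=13
  ...#.|#  b2=1 t=0,i=6
  ....#|#  b1=1 t=0,i=12
  .....|.  b0=0 t=0,i=10
  bits 00000101011011011100011001010110 = 91080278

91080278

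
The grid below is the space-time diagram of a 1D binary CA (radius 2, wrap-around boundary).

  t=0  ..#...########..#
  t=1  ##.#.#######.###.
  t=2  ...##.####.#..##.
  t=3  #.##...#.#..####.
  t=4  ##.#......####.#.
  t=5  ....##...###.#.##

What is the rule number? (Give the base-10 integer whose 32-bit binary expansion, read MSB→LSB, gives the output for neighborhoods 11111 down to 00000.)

  nb #####: next=#  (t=0,i=8, bit31=1)
  nb ####.: next=.  (t=0,i=12, bit30=0)
  nb ###.#: next=#  (t=1,i=11, bit29=1)
  nb ###..: next=#  (t=0,i=13, bit28=1)
  nb ##.##: next=.  (t=1,i=12, bit27=0)
  nb ##.#.: next=.  (t=1,i=2, bit26=0)
  nb ##..#: next=#  (t=0,i=14, bit25=1)
  nb ##...: next=.  (t=2,i=16, bit24=0)
  nb #.###: next=.  (t=1,i=5, bit23=0)
  nb #.##.: next=.  (t=1,i=0, bit22=0)
  nb #.#.#: next=#  (t=1,i=3, bit21=1)
  nb #.#..: next=.  (t=2,i=11, bit20=0)
  nb #..##: next=#  (t=2,i=13, bit19=1)
  nb #..#.: next=#  (t=0,i=1, bit18=1)
  nb #...#: next=.  (t=0,i=4, bit17=0)
  nb #....: next=#  (t=2,i=0, bit16=1)
  nb .####: next=#  (t=0,i=7, bit15=1)
  nb .###.: next=#  (t=1,i=14, bit14=1)
  nb .##.#: next=.  (t=1,i=1, bit13=0)
  nb .##..: next=#  (t=2,i=15, bit12=1)
  nb .#.##: next=#  (t=1,i=4, bit11=1)
  nb .#.#.: next=.  (t=3,i=8, bit10=0)
  nb .#..#: next=#  (t=0,i=0, bit9=1)
  nb .#...: next=#  (t=0,i=3, bit8=1)
  nb ..###: next=#  (t=0,i=6, bit7=1)
  nb ..##.: next=#  (t=2,i=3, bit6=1)
  nb ..#.#: next=.  (t=3,i=7, bit5=0)
  nb ..#..: next=.  (t=0,i=2, bit4=0)
  nb ...##: next=#  (t=0,i=5, bit3=1)
  nb ...#.: next=.  (t=3,i=6, bit2=0)
  nb ....#: next=.  (t=2,i=1, bit1=0)
  nb .....: next=.  (t=4,i=6, bit0=0)
  bits 10110010001011011101101111001000 = 2989349832

2989349832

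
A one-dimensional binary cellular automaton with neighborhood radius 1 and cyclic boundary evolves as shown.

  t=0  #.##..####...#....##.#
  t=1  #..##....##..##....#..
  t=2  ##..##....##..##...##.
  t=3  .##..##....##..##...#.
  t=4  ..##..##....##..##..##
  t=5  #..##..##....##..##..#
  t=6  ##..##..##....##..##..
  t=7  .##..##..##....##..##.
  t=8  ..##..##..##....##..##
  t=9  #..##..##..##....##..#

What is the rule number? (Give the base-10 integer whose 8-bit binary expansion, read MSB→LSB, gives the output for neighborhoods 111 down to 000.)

84

  ###|.  b7=0 t=0,i=7
  ##.|#  b6=1 t=0,i=0
  #.#|.  b5=0 t=0,i=1
  #..|#  b4=1 t=0,i=4
  .##|.  b3=0 t=0,i=2
  .#.|#  b2=1 t=0,i=13
  ..#|.  b1=0 t=0,i=5
  ...|.  b0=0 t=0,i=11
  bits 01010100 = 84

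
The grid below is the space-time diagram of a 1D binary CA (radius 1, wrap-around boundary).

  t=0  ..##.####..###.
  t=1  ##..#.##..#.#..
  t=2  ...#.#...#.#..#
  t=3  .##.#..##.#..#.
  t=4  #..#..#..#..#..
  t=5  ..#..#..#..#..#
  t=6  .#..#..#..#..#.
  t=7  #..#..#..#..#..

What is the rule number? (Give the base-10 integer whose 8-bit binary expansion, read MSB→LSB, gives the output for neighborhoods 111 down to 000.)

  nb ###: next=#  (t=0,i=6, bit7=1)
  nb ##.: next=.  (t=0,i=3, bit6=0)
  nb #.#: next=#  (t=0,i=4, bit5=1)
  nb #..: next=.  (t=0,i=9, bit4=0)
  nb .##: next=.  (t=0,i=2, bit3=0)
  nb .#.: next=.  (t=1,i=4, bit2=0)
  nb ..#: next=#  (t=0,i=1, bit1=1)
  nb ...: next=#  (t=0,i=0, bit0=1)
  bits 10100011 = 163

163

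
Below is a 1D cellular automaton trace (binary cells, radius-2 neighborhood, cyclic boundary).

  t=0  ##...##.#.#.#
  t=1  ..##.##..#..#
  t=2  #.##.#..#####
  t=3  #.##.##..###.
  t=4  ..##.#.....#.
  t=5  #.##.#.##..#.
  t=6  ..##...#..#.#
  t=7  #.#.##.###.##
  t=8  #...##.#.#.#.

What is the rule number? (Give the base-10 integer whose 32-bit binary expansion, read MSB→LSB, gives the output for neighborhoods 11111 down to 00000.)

2715264593

  #####|#  b31=1 t=2,i=10
  ####.|.  b30=0 t=2,i=12
  ###.#|#  b29=1 t=2,i=0
  ###..|.  b28=0 t=0,i=1
  ##.##|.  b27=0 t=1,i=4
  ##.#.|.  b26=0 t=0,i=7
  ##..#|.  b25=0 t=1,i=7
  ##...|#  b24=1 t=0,i=2
  #.###|#  b23=1 t=0,i=12
  #.##.|#  b22=1 t=1,i=5
  #.#.#|.  b21=0 t=0,i=8
  #.#..|#  b20=1 t=2,i=5
  #..##|.  b19=0 t=1,i=1
  #..#.|#  b18=1 t=1,i=8
  #...#|#  b17=1 t=0,i=3
  #....|#  b16=1 t=4,i=7
  .####|#  b15=1 t=2,i=9
  .###.|.  b14=0 t=0,i=0
  .##.#|#  b13=1 t=0,i=6
  .##..|.  b12=0 t=1,i=6
  .#.##|.  b11=0 t=0,i=11
  .#.#.|#  b10=1 t=0,i=9
  .#..#|#  b9=1 t=1,i=0
  .#...|.  b8=0 t=4,i=6
  ..###|.  b7=0 t=2,i=8
  ..##.|#  b6=1 t=0,i=5
  ..#.#|.  b5=0 t=5,i=11
  ..#..|#  b4=1 t=1,i=9
  ...##|.  b3=0 t=0,i=4
  ...#.|.  b2=0 t=4,i=10
  ....#|.  b1=0 t=4,i=9
  .....|#  b0=1 t=4,i=8
  bits 10100001110101111010011001010001 = 2715264593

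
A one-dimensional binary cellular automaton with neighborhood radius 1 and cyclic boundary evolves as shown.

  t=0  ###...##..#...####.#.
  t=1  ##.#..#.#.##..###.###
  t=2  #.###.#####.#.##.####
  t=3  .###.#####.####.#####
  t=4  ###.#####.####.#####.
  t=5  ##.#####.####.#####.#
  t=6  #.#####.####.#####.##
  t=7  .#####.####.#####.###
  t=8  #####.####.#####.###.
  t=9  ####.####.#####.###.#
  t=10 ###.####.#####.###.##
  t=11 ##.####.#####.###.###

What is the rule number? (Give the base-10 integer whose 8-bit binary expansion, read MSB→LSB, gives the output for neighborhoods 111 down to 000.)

188

  ### -> #   bit 7 = 1  t=0,i=1
  ##. -> .   bit 6 = 0  t=0,i=2
  #.# -> #   bit 5 = 1  t=0,i=18
  #.. -> #   bit 4 = 1  t=0,i=3
  .## -> #   bit 3 = 1  t=0,i=0
  .#. -> #   bit 2 = 1  t=0,i=10
  ..# -> .   bit 1 = 0  t=0,i=5
  ... -> .   bit 0 = 0  t=0,i=4
  bits 10111100 = 188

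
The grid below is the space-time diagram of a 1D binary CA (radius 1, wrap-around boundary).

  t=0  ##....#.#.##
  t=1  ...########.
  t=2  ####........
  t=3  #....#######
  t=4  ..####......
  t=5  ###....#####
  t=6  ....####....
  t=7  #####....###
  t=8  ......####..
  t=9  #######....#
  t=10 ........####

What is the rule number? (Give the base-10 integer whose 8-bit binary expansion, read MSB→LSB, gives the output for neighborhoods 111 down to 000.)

47

  ###|.  b7=0 t=0,i=0
  ##.|.  b6=0 t=0,i=1
  #.#|#  b5=1 t=0,i=7
  #..|.  b4=0 t=0,i=2
  .##|#  b3=1 t=0,i=10
  .#.|#  b2=1 t=0,i=6
  ..#|#  b1=1 t=0,i=5
  ...|#  b0=1 t=0,i=3
  bits 00101111 = 47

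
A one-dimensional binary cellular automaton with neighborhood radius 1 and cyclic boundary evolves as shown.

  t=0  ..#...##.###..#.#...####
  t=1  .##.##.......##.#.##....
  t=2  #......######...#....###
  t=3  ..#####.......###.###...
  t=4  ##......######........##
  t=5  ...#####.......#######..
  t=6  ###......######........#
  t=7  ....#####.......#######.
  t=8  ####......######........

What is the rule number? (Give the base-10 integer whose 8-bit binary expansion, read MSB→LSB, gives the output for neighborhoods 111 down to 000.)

  nb ###: next=.  (t=0,i=10, bit7=0)
  nb ##.: next=.  (t=0,i=7, bit6=0)
  nb #.#: next=.  (t=0,i=8, bit5=0)
  nb #..: next=.  (t=0,i=0, bit4=0)
  nb .##: next=.  (t=0,i=6, bit3=0)
  nb .#.: next=#  (t=0,i=2, bit2=1)
  nb ..#: next=#  (t=0,i=1, bit1=1)
  nb ...: next=#  (t=0,i=4, bit0=1)
  bits 00000111 = 7

7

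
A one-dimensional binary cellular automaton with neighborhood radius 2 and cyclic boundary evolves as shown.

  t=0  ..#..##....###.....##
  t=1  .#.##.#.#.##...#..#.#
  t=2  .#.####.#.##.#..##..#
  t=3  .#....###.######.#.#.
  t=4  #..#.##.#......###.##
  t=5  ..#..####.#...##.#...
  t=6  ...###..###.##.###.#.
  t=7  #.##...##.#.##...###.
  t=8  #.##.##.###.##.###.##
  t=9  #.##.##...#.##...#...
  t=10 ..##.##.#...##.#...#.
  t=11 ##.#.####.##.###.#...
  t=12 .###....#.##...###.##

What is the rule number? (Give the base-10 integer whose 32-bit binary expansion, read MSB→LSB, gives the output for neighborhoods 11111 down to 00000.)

612315784

  #####|.  b31=0 t=3,i=12
  ####.|.  b30=0 t=2,i=5
  ###.#|#  b29=1 t=2,i=6
  ###..|.  b28=0 t=0,i=13
  ##.##|.  b27=0 t=3,i=9
  ##.#.|#  b26=1 t=1,i=5
  ##..#|.  b25=0 t=0,i=0
  ##...|.  b24=0 t=0,i=7
  #.###|.  b23=0 t=2,i=3
  #.##.|#  b22=1 t=1,i=3
  #.#.#|#  b21=1 t=1,i=1
  #.#..|#  b20=1 t=2,i=13
  #..##|#  b19=1 t=0,i=4
  #..#.|#  b18=1 t=0,i=1
  #...#|#  b17=1 t=1,i=13
  #....|#  b16=1 t=0,i=8
  .####|.  b15=0 t=2,i=4
  .###.|.  b14=0 t=0,i=12
  .##.#|#  b13=1 t=1,i=4
  .##..|#  b12=1 t=0,i=6
  .#.##|.  b11=0 t=1,i=2
  .#.#.|.  b10=0 t=1,i=0
  .#..#|#  b9=1 t=0,i=3
  .#...|.  b8=0 t=3,i=2
  ..###|#  b7=1 t=0,i=11
  ..##.|.  b6=0 t=0,i=5
  ..#.#|.  b5=0 t=1,i=18
  ..#..|.  b4=0 t=0,i=2
  ...##|#  b3=1 t=0,i=10
  ...#.|.  b2=0 t=1,i=14
  ....#|.  b1=0 t=0,i=9
  .....|.  b0=0 t=0,i=16
  bits 00100100011111110011001010001000 = 612315784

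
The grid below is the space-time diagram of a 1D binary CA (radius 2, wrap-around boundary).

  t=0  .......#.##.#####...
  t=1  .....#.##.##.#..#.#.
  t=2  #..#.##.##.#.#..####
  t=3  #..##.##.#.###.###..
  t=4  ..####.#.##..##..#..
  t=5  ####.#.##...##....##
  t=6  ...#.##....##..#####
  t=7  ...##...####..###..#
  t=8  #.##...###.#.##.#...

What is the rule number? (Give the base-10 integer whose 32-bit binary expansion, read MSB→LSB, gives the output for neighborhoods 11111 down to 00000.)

  #####|.  b31=0 t=0,i=14
  ####.|.  b30=0 t=0,i=15
  ###.#|#  b29=1 t=3,i=13
  ###..|#  b28=1 t=0,i=16
  ##.##|#  b27=1 t=0,i=11
  ##.#.|.  b26=0 t=1,i=12
  ##..#|.  b25=0 t=2,i=1
  ##...|.  b24=0 t=0,i=17
  #.###|.  b23=0 t=0,i=12
  #.##.|.  b22=0 t=0,i=9
  #.#.#|#  b21=1 t=2,i=11
  #.#..|#  b20=1 t=1,i=13
  #..##|#  b19=1 t=2,i=15
  #..#.|.  b18=0 t=1,i=15
  #...#|.  b17=0 t=5,i=10
  #....|#  b16=1 t=0,i=18
  .####|#  b15=1 t=0,i=13
  .###.|.  b14=0 t=3,i=12
  .##.#|#  b13=1 t=0,i=10
  .##..|.  b12=0 t=4,i=10
  .#.##|#  b11=1 t=0,i=8
  .#.#.|#  b10=1 t=1,i=17
  .#..#|.  b9=0 t=1,i=14
  .#...|#  b8=1 t=1,i=19
  ..###|#  b7=1 t=2,i=16
  ..##.|#  b6=1 t=3,i=3
  ..#.#|#  b5=1 t=0,i=7
  ..#..|.  b4=0 t=3,i=0
  ...##|#  b3=1 t=4,i=1
  ...#.|.  b2=0 t=0,i=6
  ....#|#  b1=1 t=0,i=5
  .....|.  b0=0 t=0,i=0
  bits 00111000001110011010110111101010 = 943304170

943304170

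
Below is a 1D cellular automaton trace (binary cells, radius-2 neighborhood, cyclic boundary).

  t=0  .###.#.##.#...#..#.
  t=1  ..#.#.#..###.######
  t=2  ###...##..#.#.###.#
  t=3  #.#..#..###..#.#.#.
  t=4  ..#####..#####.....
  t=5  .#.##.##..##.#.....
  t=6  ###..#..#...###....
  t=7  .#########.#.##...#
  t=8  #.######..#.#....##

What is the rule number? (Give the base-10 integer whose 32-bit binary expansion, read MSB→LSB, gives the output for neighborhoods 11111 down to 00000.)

2652162876

  ##### -> #   bit 31 = 1  t=1,i=15
  ####. -> .   bit 30 = 0  t=1,i=17
  ###.# -> .   bit 29 = 0  t=0,i=3
  ###.. -> #   bit 28 = 1  t=1,i=18
  ##.## -> #   bit 27 = 1  t=1,i=12
  ##.#. -> #   bit 26 = 1  t=0,i=4
  ##..# -> #   bit 25 = 1  t=1,i=0
  ##... -> .   bit 24 = 0  t=2,i=3
  #.### -> .   bit 23 = 0  t=1,i=13
  #.##. -> .   bit 22 = 0  t=0,i=7
  #.#.# -> .   bit 21 = 0  t=0,i=5
  #.#.. -> #   bit 20 = 1  t=0,i=10
  #..## -> .   bit 19 = 0  t=0,i=0
  #..#. -> #   bit 18 = 1  t=0,i=16
  #...# -> .   bit 17 = 0  t=0,i=12
  #.... -> .   bit 16 = 0  t=4,i=15
  .#### -> #   bit 15 = 1  t=1,i=14
  .###. -> #   bit 14 = 1  t=0,i=2
  .##.# -> .   bit 13 = 0  t=0,i=8
  .##.. -> .   bit 12 = 0  t=2,i=7
  .#.## -> #   bit 11 = 1  t=0,i=6
  .#.#. -> .   bit 10 = 0  t=1,i=3
  .#..# -> #   bit 9 = 1  t=0,i=15
  .#... -> #   bit 8 = 1  t=0,i=11
  ..### -> .   bit 7 = 0  t=0,i=1
  ..##. -> .   bit 6 = 0  t=2,i=6
  ..#.# -> #   bit 5 = 1  t=1,i=2
  ..#.. -> #   bit 4 = 1  t=0,i=14
  ...## -> #   bit 3 = 1  t=2,i=5
  ...#. -> #   bit 2 = 1  t=0,i=13
  ....# -> .   bit 1 = 0  t=4,i=0
  ..... -> .   bit 0 = 0  t=4,i=16
  bits 10011110000101001100101100111100 = 2652162876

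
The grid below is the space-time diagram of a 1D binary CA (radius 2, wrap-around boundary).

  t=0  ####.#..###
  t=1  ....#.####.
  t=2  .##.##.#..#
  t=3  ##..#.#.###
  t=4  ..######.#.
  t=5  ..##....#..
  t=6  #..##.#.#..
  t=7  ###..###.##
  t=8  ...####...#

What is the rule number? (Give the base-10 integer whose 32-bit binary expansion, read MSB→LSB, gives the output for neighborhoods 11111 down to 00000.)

124575411

  nb #####: next=.  (t=0,i=0, bit31=0)
  nb ####.: next=.  (t=0,i=2, bit30=0)
  nb ###.#: next=.  (t=0,i=3, bit29=0)
  nb ###..: next=.  (t=1,i=9, bit28=0)
  nb ##.##: next=.  (t=2,i=3, bit27=0)
  nb ##.#.: next=#  (t=0,i=4, bit26=1)
  nb ##..#: next=#  (t=3,i=2, bit25=1)
  nb ##...: next=#  (t=1,i=10, bit24=1)
  nb #.###: next=.  (t=1,i=6, bit23=0)
  nb #.##.: next=#  (t=2,i=1, bit22=1)
  nb #.#.#: next=#  (t=3,i=6, bit21=1)
  nb #.#..: next=.  (t=0,i=5, bit20=0)
  nb #..##: next=#  (t=0,i=7, bit19=1)
  nb #..#.: next=#  (t=2,i=9, bit18=1)
  nb #...#: next=.  (t=4,i=0, bit17=0)
  nb #....: next=.  (t=1,i=0, bit16=0)
  nb .####: next=#  (t=0,i=9, bit15=1)
  nb .###.: next=#  (t=7,i=6, bit14=1)
  nb .##.#: next=.  (t=2,i=2, bit13=0)
  nb .##..: next=#  (t=5,i=3, bit12=1)
  nb .#.##: next=#  (t=1,i=5, bit11=1)
  nb .#.#.: next=#  (t=3,i=5, bit10=1)
  nb .#..#: next=#  (t=0,i=6, bit9=1)
  nb .#...: next=.  (t=4,i=10, bit8=0)
  nb ..###: next=#  (t=0,i=8, bit7=1)
  nb ..##.: next=.  (t=5,i=2, bit6=0)
  nb ..#.#: next=#  (t=1,i=4, bit5=1)
  nb ..#..: next=#  (t=5,i=8, bit4=1)
  nb ...##: next=.  (t=4,i=1, bit3=0)
  nb ...#.: next=.  (t=1,i=3, bit2=0)
  nb ....#: next=#  (t=1,i=2, bit1=1)
  nb .....: next=#  (t=1,i=1, bit0=1)
  bits 00000111011011001101111010110011 = 124575411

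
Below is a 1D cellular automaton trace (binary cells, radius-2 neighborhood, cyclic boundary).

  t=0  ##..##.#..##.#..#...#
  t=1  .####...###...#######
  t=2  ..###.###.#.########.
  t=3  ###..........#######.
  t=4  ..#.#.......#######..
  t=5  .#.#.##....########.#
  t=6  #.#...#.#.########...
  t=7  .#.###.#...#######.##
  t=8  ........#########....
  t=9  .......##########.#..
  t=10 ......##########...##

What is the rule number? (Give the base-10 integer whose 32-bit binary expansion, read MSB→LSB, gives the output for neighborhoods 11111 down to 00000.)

  [31] ##### => #  t=1,i=16
  [30] ####. => #  t=1,i=3
  [29] ###.# => .  t=1,i=20
  [28] ###.. => #  t=0,i=1
  [27] ##.## => .  t=1,i=0
  [26] ##.#. => .  t=0,i=6
  [25] ##..# => #  t=0,i=2
  [24] ##... => .  t=1,i=5
  [23] #.### => .  t=1,i=1
  [22] #.##. => .  t=5,i=5
  [21] #.#.# => .  t=2,i=10
  [20] #.#.. => .  t=0,i=7
  [19] #..## => #  t=0,i=3
  [18] #..#. => #  t=0,i=15
  [17] #...# => #  t=0,i=18
  [16] #.... => #  t=3,i=4
  [15] .#### => #  t=1,i=2
  [14] .###. => .  t=0,i=0
  [13] .##.# => .  t=0,i=5
  [12] .##.. => #  t=5,i=6
  [11] .#.## => .  t=2,i=11
  [10] .#.#. => #  t=4,i=3
  [9] .#..# => #  t=0,i=8
  [8] .#... => #  t=0,i=17
  [7] ..### => #  t=0,i=20
  [6] ..##. => #  t=0,i=4
  [5] ..#.# => .  t=4,i=2
  [4] ..#.. => #  t=0,i=16
  [3] ...## => #  t=0,i=19
  [2] ...#. => #  t=4,i=1
  [1] ....# => .  t=3,i=11
  [0] ..... => .  t=3,i=5
  bits 11010010000011111001011111011100 = 3524237276

3524237276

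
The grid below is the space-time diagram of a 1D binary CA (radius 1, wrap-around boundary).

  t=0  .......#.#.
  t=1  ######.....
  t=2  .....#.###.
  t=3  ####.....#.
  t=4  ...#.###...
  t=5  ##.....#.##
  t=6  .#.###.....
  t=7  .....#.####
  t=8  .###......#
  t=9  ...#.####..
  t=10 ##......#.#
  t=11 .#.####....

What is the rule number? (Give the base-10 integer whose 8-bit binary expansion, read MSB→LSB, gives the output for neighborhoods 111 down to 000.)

  ###|.  b7=0 t=1,i=1
  ##.|#  b6=1 t=1,i=5
  #.#|.  b5=0 t=0,i=8
  #..|.  b4=0 t=0,i=10
  .##|.  b3=0 t=1,i=0
  .#.|.  b2=0 t=0,i=7
  ..#|.  b1=0 t=0,i=6
  ...|#  b0=1 t=0,i=0
  bits 01000001 = 65

65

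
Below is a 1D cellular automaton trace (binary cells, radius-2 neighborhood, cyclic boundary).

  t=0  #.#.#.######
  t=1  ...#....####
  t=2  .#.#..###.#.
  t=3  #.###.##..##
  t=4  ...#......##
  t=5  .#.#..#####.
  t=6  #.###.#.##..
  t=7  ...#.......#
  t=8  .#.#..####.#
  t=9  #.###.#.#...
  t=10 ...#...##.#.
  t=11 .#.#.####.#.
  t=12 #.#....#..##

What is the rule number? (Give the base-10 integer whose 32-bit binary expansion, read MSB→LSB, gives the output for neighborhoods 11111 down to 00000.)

3222693595

  nb #####: next=#  (t=0,i=8, bit31=1)
  nb ####.: next=#  (t=0,i=11, bit30=1)
  nb ###.#: next=.  (t=0,i=0, bit29=0)
  nb ###..: next=.  (t=1,i=11, bit28=0)
  nb ##.##: next=.  (t=3,i=1, bit27=0)
  nb ##.#.: next=.  (t=0,i=1, bit26=0)
  nb ##..#: next=.  (t=3,i=8, bit25=0)
  nb ##...: next=.  (t=1,i=0, bit24=0)
  nb #.###: next=.  (t=0,i=6, bit23=0)
  nb #.##.: next=.  (t=3,i=6, bit22=0)
  nb #.#.#: next=.  (t=0,i=2, bit21=0)
  nb #.#..: next=#  (t=2,i=3, bit20=1)
  nb #..##: next=.  (t=2,i=5, bit19=0)
  nb #..#.: next=#  (t=2,i=0, bit18=1)
  nb #...#: next=#  (t=1,i=1, bit17=1)
  nb #....: next=.  (t=1,i=5, bit16=0)
  nb .####: next=.  (t=0,i=7, bit15=0)
  nb .###.: next=#  (t=2,i=7, bit14=1)
  nb .##.#: next=#  (t=10,i=8, bit13=1)
  nb .##..: next=.  (t=3,i=7, bit12=0)
  nb .#.##: next=.  (t=0,i=5, bit11=0)
  nb .#.#.: next=#  (t=0,i=3, bit10=1)
  nb .#..#: next=#  (t=2,i=4, bit9=1)
  nb .#...: next=.  (t=1,i=4, bit8=0)
  nb ..###: next=#  (t=1,i=8, bit7=1)
  nb ..##.: next=#  (t=4,i=10, bit6=1)
  nb ..#.#: next=.  (t=2,i=1, bit5=0)
  nb ..#..: next=#  (t=1,i=3, bit4=1)
  nb ...##: next=#  (t=1,i=7, bit3=1)
  nb ...#.: next=.  (t=1,i=2, bit2=0)
  nb ....#: next=#  (t=1,i=6, bit1=1)
  nb .....: next=#  (t=4,i=6, bit0=1)
  bits 11000000000101100110011011011011 = 3222693595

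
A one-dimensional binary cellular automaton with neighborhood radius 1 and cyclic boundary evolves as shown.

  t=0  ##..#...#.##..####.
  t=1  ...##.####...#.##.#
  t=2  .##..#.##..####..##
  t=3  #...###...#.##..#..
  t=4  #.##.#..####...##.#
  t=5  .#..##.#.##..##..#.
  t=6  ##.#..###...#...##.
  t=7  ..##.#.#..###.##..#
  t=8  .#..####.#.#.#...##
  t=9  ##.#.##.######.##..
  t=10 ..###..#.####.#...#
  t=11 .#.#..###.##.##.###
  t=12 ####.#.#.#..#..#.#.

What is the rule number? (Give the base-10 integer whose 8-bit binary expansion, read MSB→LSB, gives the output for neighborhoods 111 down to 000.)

  nb ###: next=#  (t=0,i=15, bit7=1)
  nb ##.: next=.  (t=0,i=1, bit6=0)
  nb #.#: next=#  (t=0,i=9, bit5=1)
  nb #..: next=.  (t=0,i=2, bit4=0)
  nb .##: next=.  (t=0,i=0, bit3=0)
  nb .#.: next=#  (t=0,i=4, bit2=1)
  nb ..#: next=#  (t=0,i=3, bit1=1)
  nb ...: next=#  (t=0,i=6, bit0=1)
  bits 10100111 = 167

167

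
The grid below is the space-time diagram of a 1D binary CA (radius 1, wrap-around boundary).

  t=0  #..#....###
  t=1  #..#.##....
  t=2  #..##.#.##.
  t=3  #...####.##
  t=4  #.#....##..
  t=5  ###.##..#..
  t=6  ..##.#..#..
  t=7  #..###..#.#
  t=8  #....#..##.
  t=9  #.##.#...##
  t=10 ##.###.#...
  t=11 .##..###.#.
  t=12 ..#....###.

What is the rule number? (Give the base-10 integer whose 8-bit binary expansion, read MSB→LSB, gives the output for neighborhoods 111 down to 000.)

101

  [7] ### => .  t=0,i=9
  [6] ##. => #  t=0,i=0
  [5] #.# => #  t=1,i=4
  [4] #.. => .  t=0,i=1
  [3] .## => .  t=0,i=8
  [2] .#. => #  t=0,i=3
  [1] ..# => .  t=0,i=2
  [0] ... => #  t=0,i=5
  bits 01100101 = 101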